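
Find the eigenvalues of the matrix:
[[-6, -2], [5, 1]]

Characteristic equation: det(A - λI) = 0
λ² - (trace)λ + (det) = 0
trace = -6 + 1 = -5, det = (-6)(1) - (-2)(5) = 4
λ² - (-5)λ + (4) = 0
λ = (-5 ± √((-5)² - 4·(4))) / 2 = (-5 ± √9) / 2
Solving: λ = -4, -1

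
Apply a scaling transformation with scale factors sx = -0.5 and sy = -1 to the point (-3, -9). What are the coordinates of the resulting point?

Scaling matrix:
[[-0.50, 0], [0, -1]]
Result: (-3 × -0.5, -9 × -1) = (1.5, 9)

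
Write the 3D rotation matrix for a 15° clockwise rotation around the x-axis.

Rotation matrix for clockwise 15° around x-axis:
A clockwise rotation by 15° is a counterclockwise rotation by -15°.
cos(-15°) = 0.9659, sin(-15°) = -0.2588
Result: [[1, 0, 0], [0, 0.9659, 0.2588], [0, -0.2588, 0.9659]]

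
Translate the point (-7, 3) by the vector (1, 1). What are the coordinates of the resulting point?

Translation by (1, 1) (homogeneous matrix [[1, 0, 1], [0, 1, 1], [0, 0, 1]]):
x' = -7 + 1 = -6
y' = 3 + 1 = 4
Result: (-6, 4)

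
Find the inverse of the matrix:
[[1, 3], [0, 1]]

For [[a,b],[c,d]], inverse = (1/det)·[[d,-b],[-c,a]]
det = (1)(1) - (3)(0) = 1 - 0 = 1
Inverse = [[1, -3], [0, 1]]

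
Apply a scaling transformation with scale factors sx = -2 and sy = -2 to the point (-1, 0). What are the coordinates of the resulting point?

Scaling matrix:
[[-2, 0], [0, -2]]
Result: (-1 × -2, 0 × -2) = (2, 0)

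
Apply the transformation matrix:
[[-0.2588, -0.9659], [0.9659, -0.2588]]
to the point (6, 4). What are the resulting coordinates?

Matrix multiplication:
[[-0.2588, -0.9659], [0.9659, -0.2588]] × [6, 4]ᵀ
= [(-0.2588)(6) + (-0.9659)(4), (0.9659)(6) + (-0.2588)(4)]ᵀ
= [-5.4164, 4.7602]ᵀ
Result: (-5.4164, 4.7602)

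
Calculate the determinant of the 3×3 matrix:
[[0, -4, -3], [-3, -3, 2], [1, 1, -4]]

Expansion along first row:
det = 0·det([[-3,2],[1,-4]]) - -4·det([[-3,2],[1,-4]]) + -3·det([[-3,-3],[1,1]])
    = 0·(-3·-4 - 2·1) - -4·(-3·-4 - 2·1) + -3·(-3·1 - -3·1)
    = 0·10 - -4·10 + -3·0
    = 0 + 40 + 0 = 40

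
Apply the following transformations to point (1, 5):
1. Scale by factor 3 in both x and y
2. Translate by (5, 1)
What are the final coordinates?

Step 1: Scale (1, 5) by 3 → (3, 15)
Step 2: Translate by (5, 1) → (8, 16)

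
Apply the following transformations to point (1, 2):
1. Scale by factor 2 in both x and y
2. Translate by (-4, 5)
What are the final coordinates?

Step 1: Scale (1, 2) by 2 → (2, 4)
Step 2: Translate by (-4, 5) → (-2, 9)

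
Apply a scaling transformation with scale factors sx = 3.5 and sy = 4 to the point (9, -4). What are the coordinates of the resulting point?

Scaling matrix:
[[3.50, 0], [0, 4]]
Result: (9 × 3.5, -4 × 4) = (31.5, -16)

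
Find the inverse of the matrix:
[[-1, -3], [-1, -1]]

For [[a,b],[c,d]], inverse = (1/det)·[[d,-b],[-c,a]]
det = (-1)(-1) - (-3)(-1) = 1 - 3 = -2
Inverse = (1/-2)·[[-1, 3], [1, -1]]
= [[1/2, -3/2], [-1/2, 1/2]]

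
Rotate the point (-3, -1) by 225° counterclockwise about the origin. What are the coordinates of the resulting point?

Rotation matrix for 225°: [[cos 225°, -sin 225°], [sin 225°, cos 225°]] ≈ [[-0.707107, 0.707107], [-0.707107, -0.707107]]
[[-0.707107, 0.707107], [-0.707107, -0.707107]] × [-3, -1]ᵀ ≈ [1.4142, 2.8284]ᵀ
Result: (1.4142, 2.8284)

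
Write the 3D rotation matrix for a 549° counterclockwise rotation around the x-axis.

Rotation matrix for counterclockwise 549° around x-axis:
cos(549°) = -0.9877, sin(549°) = -0.1564
Result: [[1, 0, 0], [0, -0.9877, 0.1564], [0, -0.1564, -0.9877]]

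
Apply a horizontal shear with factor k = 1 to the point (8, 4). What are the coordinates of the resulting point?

Shear matrix for horizontal shear with factor k = 1:
[[1, 1], [0, 1]]
Result: (8, 4) → (12, 4)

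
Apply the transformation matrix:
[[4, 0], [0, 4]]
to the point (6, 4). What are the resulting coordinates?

Matrix multiplication:
[[4, 0], [0, 4]] × [6, 4]ᵀ
= [(4)(6) + (0)(4), (0)(6) + (4)(4)]ᵀ
= [24, 16]ᵀ
Result: (24, 16)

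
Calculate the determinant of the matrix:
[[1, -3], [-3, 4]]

For a 2×2 matrix [[a, b], [c, d]], det = ad - bc
det = (1)(4) - (-3)(-3) = 4 - 9 = -5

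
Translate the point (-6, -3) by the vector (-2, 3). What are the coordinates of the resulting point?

Translation by (-2, 3) (homogeneous matrix [[1, 0, -2], [0, 1, 3], [0, 0, 1]]):
x' = -6 + -2 = -8
y' = -3 + 3 = 0
Result: (-8, 0)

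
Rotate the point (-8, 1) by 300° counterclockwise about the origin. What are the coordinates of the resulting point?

Rotation matrix for 300°: [[cos 300°, -sin 300°], [sin 300°, cos 300°]] ≈ [[0.500000, 0.866025], [-0.866025, 0.500000]]
[[0.500000, 0.866025], [-0.866025, 0.500000]] × [-8, 1]ᵀ ≈ [-3.1340, 7.4282]ᵀ
Result: (-3.1340, 7.4282)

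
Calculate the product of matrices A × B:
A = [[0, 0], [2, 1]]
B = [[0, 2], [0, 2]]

Matrix multiplication:
C[0][0] = 0×0 + 0×0 = 0
C[0][1] = 0×2 + 0×2 = 0
C[1][0] = 2×0 + 1×0 = 0
C[1][1] = 2×2 + 1×2 = 6
Result: [[0, 0], [0, 6]]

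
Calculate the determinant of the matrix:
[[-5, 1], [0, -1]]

For a 2×2 matrix [[a, b], [c, d]], det = ad - bc
det = (-5)(-1) - (1)(0) = 5 - 0 = 5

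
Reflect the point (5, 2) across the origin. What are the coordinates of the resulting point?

Reflection across origin: (5, 2) → (-5, -2)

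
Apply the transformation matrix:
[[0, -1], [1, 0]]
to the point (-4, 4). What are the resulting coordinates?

Matrix multiplication:
[[0, -1], [1, 0]] × [-4, 4]ᵀ
= [(0)(-4) + (-1)(4), (1)(-4) + (0)(4)]ᵀ
= [-4, -4]ᵀ
Result: (-4, -4)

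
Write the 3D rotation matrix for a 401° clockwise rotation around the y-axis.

Rotation matrix for clockwise 401° around y-axis:
A clockwise rotation by 401° is a counterclockwise rotation by -401°.
cos(-401°) = 0.7547, sin(-401°) = -0.6561
Result: [[0.7547, 0, -0.6561], [0, 1, 0], [0.6561, 0, 0.7547]]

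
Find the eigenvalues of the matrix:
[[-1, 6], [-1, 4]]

Characteristic equation: det(A - λI) = 0
λ² - (trace)λ + (det) = 0
trace = -1 + 4 = 3, det = (-1)(4) - (6)(-1) = 2
λ² - (3)λ + (2) = 0
λ = (3 ± √((3)² - 4·(2))) / 2 = (3 ± √1) / 2
Solving: λ = 1, 2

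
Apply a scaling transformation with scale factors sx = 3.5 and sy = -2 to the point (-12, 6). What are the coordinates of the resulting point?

Scaling matrix:
[[3.50, 0], [0, -2]]
Result: (-12 × 3.5, 6 × -2) = (-42, -12)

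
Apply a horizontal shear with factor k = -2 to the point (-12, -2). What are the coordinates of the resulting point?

Shear matrix for horizontal shear with factor k = -2:
[[1, -2], [0, 1]]
Result: (-12, -2) → (-8, -2)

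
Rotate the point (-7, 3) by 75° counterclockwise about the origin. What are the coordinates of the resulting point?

Rotation matrix for 75°: [[cos 75°, -sin 75°], [sin 75°, cos 75°]] ≈ [[0.258819, -0.965926], [0.965926, 0.258819]]
[[0.258819, -0.965926], [0.965926, 0.258819]] × [-7, 3]ᵀ ≈ [-4.7095, -5.9850]ᵀ
Result: (-4.7095, -5.9850)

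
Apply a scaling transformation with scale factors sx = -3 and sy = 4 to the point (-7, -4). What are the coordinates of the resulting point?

Scaling matrix:
[[-3, 0], [0, 4]]
Result: (-7 × -3, -4 × 4) = (21, -16)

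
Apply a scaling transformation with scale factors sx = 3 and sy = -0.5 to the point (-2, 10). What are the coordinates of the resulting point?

Scaling matrix:
[[3, 0], [0, -0.50]]
Result: (-2 × 3, 10 × -0.5) = (-6, -5)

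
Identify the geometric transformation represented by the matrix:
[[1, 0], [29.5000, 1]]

This matrix represents: vertical shear with factor 29.5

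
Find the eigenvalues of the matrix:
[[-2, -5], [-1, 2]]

Characteristic equation: det(A - λI) = 0
λ² - (trace)λ + (det) = 0
trace = -2 + 2 = 0, det = (-2)(2) - (-5)(-1) = -9
λ² - (0)λ + (-9) = 0
λ = (0 ± √((0)² - 4·(-9))) / 2 = (0 ± √36) / 2
Solving: λ = -3, 3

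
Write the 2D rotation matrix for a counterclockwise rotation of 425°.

Rotation matrix formula: [[cos θ, -sin θ], [sin θ, cos θ]]
For θ = 425°:
cos(425°) = 0.4226
sin(425°) = 0.9063
Result: [[0.4226, -0.9063], [0.9063, 0.4226]]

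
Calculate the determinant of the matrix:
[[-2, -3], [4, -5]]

For a 2×2 matrix [[a, b], [c, d]], det = ad - bc
det = (-2)(-5) - (-3)(4) = 10 - -12 = 22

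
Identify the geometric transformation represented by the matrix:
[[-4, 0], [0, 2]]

This matrix represents: non-uniform scaling by sx = -4, sy = 2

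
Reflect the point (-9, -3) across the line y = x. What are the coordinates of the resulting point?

Reflection across line y = x: (-9, -3) → (-3, -9)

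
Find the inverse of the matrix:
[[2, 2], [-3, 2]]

For [[a,b],[c,d]], inverse = (1/det)·[[d,-b],[-c,a]]
det = (2)(2) - (2)(-3) = 4 - -6 = 10
Inverse = (1/10)·[[2, -2], [3, 2]]
= [[1/5, -1/5], [3/10, 1/5]]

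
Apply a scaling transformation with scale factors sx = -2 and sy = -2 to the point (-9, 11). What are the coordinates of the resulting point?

Scaling matrix:
[[-2, 0], [0, -2]]
Result: (-9 × -2, 11 × -2) = (18, -22)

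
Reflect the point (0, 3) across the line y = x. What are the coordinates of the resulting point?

Reflection across line y = x: (0, 3) → (3, 0)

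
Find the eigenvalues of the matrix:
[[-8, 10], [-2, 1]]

Characteristic equation: det(A - λI) = 0
λ² - (trace)λ + (det) = 0
trace = -8 + 1 = -7, det = (-8)(1) - (10)(-2) = 12
λ² - (-7)λ + (12) = 0
λ = (-7 ± √((-7)² - 4·(12))) / 2 = (-7 ± √1) / 2
Solving: λ = -4, -3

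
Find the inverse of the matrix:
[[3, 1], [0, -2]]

For [[a,b],[c,d]], inverse = (1/det)·[[d,-b],[-c,a]]
det = (3)(-2) - (1)(0) = -6 - 0 = -6
Inverse = (1/-6)·[[-2, -1], [0, 3]]
= [[1/3, 1/6], [0, -1/2]]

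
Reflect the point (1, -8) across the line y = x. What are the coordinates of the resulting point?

Reflection across line y = x: (1, -8) → (-8, 1)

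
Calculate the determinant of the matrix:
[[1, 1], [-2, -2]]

For a 2×2 matrix [[a, b], [c, d]], det = ad - bc
det = (1)(-2) - (1)(-2) = -2 - -2 = 0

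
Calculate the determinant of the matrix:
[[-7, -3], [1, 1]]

For a 2×2 matrix [[a, b], [c, d]], det = ad - bc
det = (-7)(1) - (-3)(1) = -7 - -3 = -4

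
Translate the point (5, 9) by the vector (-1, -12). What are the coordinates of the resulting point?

Translation by (-1, -12) (homogeneous matrix [[1, 0, -1], [0, 1, -12], [0, 0, 1]]):
x' = 5 + -1 = 4
y' = 9 + -12 = -3
Result: (4, -3)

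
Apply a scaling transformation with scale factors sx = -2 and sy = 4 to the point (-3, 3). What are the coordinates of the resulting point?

Scaling matrix:
[[-2, 0], [0, 4]]
Result: (-3 × -2, 3 × 4) = (6, 12)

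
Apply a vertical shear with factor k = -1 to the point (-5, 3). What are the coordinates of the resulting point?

Shear matrix for vertical shear with factor k = -1:
[[1, 0], [-1, 1]]
Result: (-5, 3) → (-5, 8)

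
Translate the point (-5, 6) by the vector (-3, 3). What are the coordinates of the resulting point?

Translation by (-3, 3) (homogeneous matrix [[1, 0, -3], [0, 1, 3], [0, 0, 1]]):
x' = -5 + -3 = -8
y' = 6 + 3 = 9
Result: (-8, 9)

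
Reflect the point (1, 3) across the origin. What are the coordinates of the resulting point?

Reflection across origin: (1, 3) → (-1, -3)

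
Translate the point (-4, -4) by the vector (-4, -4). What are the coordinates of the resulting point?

Translation by (-4, -4) (homogeneous matrix [[1, 0, -4], [0, 1, -4], [0, 0, 1]]):
x' = -4 + -4 = -8
y' = -4 + -4 = -8
Result: (-8, -8)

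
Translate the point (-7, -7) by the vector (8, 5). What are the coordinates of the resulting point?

Translation by (8, 5) (homogeneous matrix [[1, 0, 8], [0, 1, 5], [0, 0, 1]]):
x' = -7 + 8 = 1
y' = -7 + 5 = -2
Result: (1, -2)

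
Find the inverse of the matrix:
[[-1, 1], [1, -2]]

For [[a,b],[c,d]], inverse = (1/det)·[[d,-b],[-c,a]]
det = (-1)(-2) - (1)(1) = 2 - 1 = 1
Inverse = [[-2, -1], [-1, -1]]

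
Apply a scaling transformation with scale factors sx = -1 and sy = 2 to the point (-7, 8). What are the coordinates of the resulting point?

Scaling matrix:
[[-1, 0], [0, 2]]
Result: (-7 × -1, 8 × 2) = (7, 16)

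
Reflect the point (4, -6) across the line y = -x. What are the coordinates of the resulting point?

Reflection across line y = -x: (4, -6) → (6, -4)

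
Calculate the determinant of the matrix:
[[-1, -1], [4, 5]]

For a 2×2 matrix [[a, b], [c, d]], det = ad - bc
det = (-1)(5) - (-1)(4) = -5 - -4 = -1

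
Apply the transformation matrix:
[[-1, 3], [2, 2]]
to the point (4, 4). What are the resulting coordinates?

Matrix multiplication:
[[-1, 3], [2, 2]] × [4, 4]ᵀ
= [(-1)(4) + (3)(4), (2)(4) + (2)(4)]ᵀ
= [8, 16]ᵀ
Result: (8, 16)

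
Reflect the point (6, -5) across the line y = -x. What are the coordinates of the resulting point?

Reflection across line y = -x: (6, -5) → (5, -6)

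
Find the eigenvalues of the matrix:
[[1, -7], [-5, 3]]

Characteristic equation: det(A - λI) = 0
λ² - (trace)λ + (det) = 0
trace = 1 + 3 = 4, det = (1)(3) - (-7)(-5) = -32
λ² - (4)λ + (-32) = 0
λ = (4 ± √((4)² - 4·(-32))) / 2 = (4 ± √144) / 2
Solving: λ = -4, 8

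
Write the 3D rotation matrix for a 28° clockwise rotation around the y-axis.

Rotation matrix for clockwise 28° around y-axis:
A clockwise rotation by 28° is a counterclockwise rotation by -28°.
cos(-28°) = 0.8829, sin(-28°) = -0.4695
Result: [[0.8829, 0, -0.4695], [0, 1, 0], [0.4695, 0, 0.8829]]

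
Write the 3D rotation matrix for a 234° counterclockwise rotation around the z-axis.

Rotation matrix for counterclockwise 234° around z-axis:
cos(234°) = -0.5878, sin(234°) = -0.8090
Result: [[-0.5878, 0.8090, 0], [-0.8090, -0.5878, 0], [0, 0, 1]]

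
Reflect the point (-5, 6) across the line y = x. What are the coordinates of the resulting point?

Reflection across line y = x: (-5, 6) → (6, -5)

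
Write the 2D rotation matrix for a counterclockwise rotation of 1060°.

Rotation matrix formula: [[cos θ, -sin θ], [sin θ, cos θ]]
For θ = 1060°:
cos(1060°) = 0.9397
sin(1060°) = -0.3420
Result: [[0.9397, 0.3420], [-0.3420, 0.9397]]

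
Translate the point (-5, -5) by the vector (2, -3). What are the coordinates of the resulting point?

Translation by (2, -3) (homogeneous matrix [[1, 0, 2], [0, 1, -3], [0, 0, 1]]):
x' = -5 + 2 = -3
y' = -5 + -3 = -8
Result: (-3, -8)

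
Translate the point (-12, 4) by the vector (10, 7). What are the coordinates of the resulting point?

Translation by (10, 7) (homogeneous matrix [[1, 0, 10], [0, 1, 7], [0, 0, 1]]):
x' = -12 + 10 = -2
y' = 4 + 7 = 11
Result: (-2, 11)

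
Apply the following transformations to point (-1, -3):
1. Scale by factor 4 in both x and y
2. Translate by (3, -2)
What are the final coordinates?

Step 1: Scale (-1, -3) by 4 → (-4, -12)
Step 2: Translate by (3, -2) → (-1, -14)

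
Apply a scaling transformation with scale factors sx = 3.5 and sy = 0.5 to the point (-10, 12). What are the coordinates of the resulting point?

Scaling matrix:
[[3.50, 0], [0, 0.50]]
Result: (-10 × 3.5, 12 × 0.5) = (-35, 6)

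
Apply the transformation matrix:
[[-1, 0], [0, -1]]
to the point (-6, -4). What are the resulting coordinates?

Matrix multiplication:
[[-1, 0], [0, -1]] × [-6, -4]ᵀ
= [(-1)(-6) + (0)(-4), (0)(-6) + (-1)(-4)]ᵀ
= [6, 4]ᵀ
Result: (6, 4)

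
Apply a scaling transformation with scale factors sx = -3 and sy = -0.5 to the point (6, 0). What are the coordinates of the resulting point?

Scaling matrix:
[[-3, 0], [0, -0.50]]
Result: (6 × -3, 0 × -0.5) = (-18, 0)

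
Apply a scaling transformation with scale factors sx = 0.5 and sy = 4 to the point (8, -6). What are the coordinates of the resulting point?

Scaling matrix:
[[0.50, 0], [0, 4]]
Result: (8 × 0.5, -6 × 4) = (4, -24)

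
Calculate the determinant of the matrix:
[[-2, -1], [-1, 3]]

For a 2×2 matrix [[a, b], [c, d]], det = ad - bc
det = (-2)(3) - (-1)(-1) = -6 - 1 = -7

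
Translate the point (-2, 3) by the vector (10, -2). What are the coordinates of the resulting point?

Translation by (10, -2) (homogeneous matrix [[1, 0, 10], [0, 1, -2], [0, 0, 1]]):
x' = -2 + 10 = 8
y' = 3 + -2 = 1
Result: (8, 1)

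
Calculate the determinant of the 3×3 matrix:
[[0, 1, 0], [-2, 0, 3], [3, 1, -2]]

Expansion along first row:
det = 0·det([[0,3],[1,-2]]) - 1·det([[-2,3],[3,-2]]) + 0·det([[-2,0],[3,1]])
    = 0·(0·-2 - 3·1) - 1·(-2·-2 - 3·3) + 0·(-2·1 - 0·3)
    = 0·-3 - 1·-5 + 0·-2
    = 0 + 5 + 0 = 5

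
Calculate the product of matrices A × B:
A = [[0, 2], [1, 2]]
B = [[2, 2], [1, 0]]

Matrix multiplication:
C[0][0] = 0×2 + 2×1 = 2
C[0][1] = 0×2 + 2×0 = 0
C[1][0] = 1×2 + 2×1 = 4
C[1][1] = 1×2 + 2×0 = 2
Result: [[2, 0], [4, 2]]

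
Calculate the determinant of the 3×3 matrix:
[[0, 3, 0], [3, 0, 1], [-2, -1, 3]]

Expansion along first row:
det = 0·det([[0,1],[-1,3]]) - 3·det([[3,1],[-2,3]]) + 0·det([[3,0],[-2,-1]])
    = 0·(0·3 - 1·-1) - 3·(3·3 - 1·-2) + 0·(3·-1 - 0·-2)
    = 0·1 - 3·11 + 0·-3
    = 0 + -33 + 0 = -33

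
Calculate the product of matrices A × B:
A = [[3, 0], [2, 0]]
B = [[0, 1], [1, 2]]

Matrix multiplication:
C[0][0] = 3×0 + 0×1 = 0
C[0][1] = 3×1 + 0×2 = 3
C[1][0] = 2×0 + 0×1 = 0
C[1][1] = 2×1 + 0×2 = 2
Result: [[0, 3], [0, 2]]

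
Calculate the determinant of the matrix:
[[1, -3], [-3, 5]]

For a 2×2 matrix [[a, b], [c, d]], det = ad - bc
det = (1)(5) - (-3)(-3) = 5 - 9 = -4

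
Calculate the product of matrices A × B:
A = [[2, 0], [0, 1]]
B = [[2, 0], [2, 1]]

Matrix multiplication:
C[0][0] = 2×2 + 0×2 = 4
C[0][1] = 2×0 + 0×1 = 0
C[1][0] = 0×2 + 1×2 = 2
C[1][1] = 0×0 + 1×1 = 1
Result: [[4, 0], [2, 1]]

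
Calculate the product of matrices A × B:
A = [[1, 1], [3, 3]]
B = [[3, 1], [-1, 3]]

Matrix multiplication:
C[0][0] = 1×3 + 1×-1 = 2
C[0][1] = 1×1 + 1×3 = 4
C[1][0] = 3×3 + 3×-1 = 6
C[1][1] = 3×1 + 3×3 = 12
Result: [[2, 4], [6, 12]]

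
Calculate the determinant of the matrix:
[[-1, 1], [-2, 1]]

For a 2×2 matrix [[a, b], [c, d]], det = ad - bc
det = (-1)(1) - (1)(-2) = -1 - -2 = 1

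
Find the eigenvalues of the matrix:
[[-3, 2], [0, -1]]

Characteristic equation: det(A - λI) = 0
λ² - (trace)λ + (det) = 0
trace = -3 + -1 = -4, det = (-3)(-1) - (2)(0) = 3
λ² - (-4)λ + (3) = 0
λ = (-4 ± √((-4)² - 4·(3))) / 2 = (-4 ± √4) / 2
Solving: λ = -3, -1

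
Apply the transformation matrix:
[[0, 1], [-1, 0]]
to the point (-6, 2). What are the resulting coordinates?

Matrix multiplication:
[[0, 1], [-1, 0]] × [-6, 2]ᵀ
= [(0)(-6) + (1)(2), (-1)(-6) + (0)(2)]ᵀ
= [2, 6]ᵀ
Result: (2, 6)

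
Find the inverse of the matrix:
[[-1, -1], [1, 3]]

For [[a,b],[c,d]], inverse = (1/det)·[[d,-b],[-c,a]]
det = (-1)(3) - (-1)(1) = -3 - -1 = -2
Inverse = (1/-2)·[[3, 1], [-1, -1]]
= [[-3/2, -1/2], [1/2, 1/2]]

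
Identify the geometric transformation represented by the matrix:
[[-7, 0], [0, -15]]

This matrix represents: non-uniform scaling by sx = -7, sy = -15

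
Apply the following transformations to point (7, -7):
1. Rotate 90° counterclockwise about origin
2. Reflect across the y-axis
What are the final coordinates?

Step 1: Rotate 90° → (7, 7)
Step 2: Reflect across y-axis → (-7, 7)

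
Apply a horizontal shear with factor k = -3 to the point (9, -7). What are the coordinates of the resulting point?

Shear matrix for horizontal shear with factor k = -3:
[[1, -3], [0, 1]]
Result: (9, -7) → (30, -7)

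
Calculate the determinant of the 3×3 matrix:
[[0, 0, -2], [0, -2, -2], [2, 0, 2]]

Expansion along first row:
det = 0·det([[-2,-2],[0,2]]) - 0·det([[0,-2],[2,2]]) + -2·det([[0,-2],[2,0]])
    = 0·(-2·2 - -2·0) - 0·(0·2 - -2·2) + -2·(0·0 - -2·2)
    = 0·-4 - 0·4 + -2·4
    = 0 + 0 + -8 = -8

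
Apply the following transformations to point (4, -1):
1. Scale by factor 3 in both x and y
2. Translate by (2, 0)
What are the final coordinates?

Step 1: Scale (4, -1) by 3 → (12, -3)
Step 2: Translate by (2, 0) → (14, -3)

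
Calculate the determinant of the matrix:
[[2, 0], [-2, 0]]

For a 2×2 matrix [[a, b], [c, d]], det = ad - bc
det = (2)(0) - (0)(-2) = 0 - 0 = 0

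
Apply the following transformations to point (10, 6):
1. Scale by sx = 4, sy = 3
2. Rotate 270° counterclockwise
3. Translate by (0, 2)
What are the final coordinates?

Step 1: Scale → (40, 18)
Step 2: Rotate 270° → (18, -40)
Step 3: Translate → (18, -38)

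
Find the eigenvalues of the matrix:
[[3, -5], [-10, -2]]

Characteristic equation: det(A - λI) = 0
λ² - (trace)λ + (det) = 0
trace = 3 + -2 = 1, det = (3)(-2) - (-5)(-10) = -56
λ² - (1)λ + (-56) = 0
λ = (1 ± √((1)² - 4·(-56))) / 2 = (1 ± √225) / 2
Solving: λ = -7, 8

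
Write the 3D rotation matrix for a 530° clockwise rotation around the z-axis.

Rotation matrix for clockwise 530° around z-axis:
A clockwise rotation by 530° is a counterclockwise rotation by -530°.
cos(-530°) = -0.9848, sin(-530°) = -0.1736
Result: [[-0.9848, 0.1736, 0], [-0.1736, -0.9848, 0], [0, 0, 1]]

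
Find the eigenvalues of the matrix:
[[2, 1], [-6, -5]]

Characteristic equation: det(A - λI) = 0
λ² - (trace)λ + (det) = 0
trace = 2 + -5 = -3, det = (2)(-5) - (1)(-6) = -4
λ² - (-3)λ + (-4) = 0
λ = (-3 ± √((-3)² - 4·(-4))) / 2 = (-3 ± √25) / 2
Solving: λ = -4, 1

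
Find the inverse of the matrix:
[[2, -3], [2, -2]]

For [[a,b],[c,d]], inverse = (1/det)·[[d,-b],[-c,a]]
det = (2)(-2) - (-3)(2) = -4 - -6 = 2
Inverse = (1/2)·[[-2, 3], [-2, 2]]
= [[-1, 3/2], [-1, 1]]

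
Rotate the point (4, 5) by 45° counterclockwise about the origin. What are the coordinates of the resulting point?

Rotation matrix for 45°: [[cos 45°, -sin 45°], [sin 45°, cos 45°]] ≈ [[0.707107, -0.707107], [0.707107, 0.707107]]
[[0.707107, -0.707107], [0.707107, 0.707107]] × [4, 5]ᵀ ≈ [-0.7071, 6.3640]ᵀ
Result: (-0.7071, 6.3640)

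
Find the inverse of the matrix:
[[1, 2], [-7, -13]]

For [[a,b],[c,d]], inverse = (1/det)·[[d,-b],[-c,a]]
det = (1)(-13) - (2)(-7) = -13 - -14 = 1
Inverse = [[-13, -2], [7, 1]]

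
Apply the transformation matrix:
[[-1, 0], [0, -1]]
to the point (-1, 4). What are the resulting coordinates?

Matrix multiplication:
[[-1, 0], [0, -1]] × [-1, 4]ᵀ
= [(-1)(-1) + (0)(4), (0)(-1) + (-1)(4)]ᵀ
= [1, -4]ᵀ
Result: (1, -4)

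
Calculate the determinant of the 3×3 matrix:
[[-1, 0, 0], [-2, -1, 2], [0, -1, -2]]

Expansion along first row:
det = -1·det([[-1,2],[-1,-2]]) - 0·det([[-2,2],[0,-2]]) + 0·det([[-2,-1],[0,-1]])
    = -1·(-1·-2 - 2·-1) - 0·(-2·-2 - 2·0) + 0·(-2·-1 - -1·0)
    = -1·4 - 0·4 + 0·2
    = -4 + 0 + 0 = -4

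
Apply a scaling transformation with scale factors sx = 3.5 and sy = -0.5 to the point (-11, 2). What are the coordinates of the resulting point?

Scaling matrix:
[[3.50, 0], [0, -0.50]]
Result: (-11 × 3.5, 2 × -0.5) = (-38.5, -1)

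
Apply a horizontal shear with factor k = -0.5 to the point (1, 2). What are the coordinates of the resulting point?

Shear matrix for horizontal shear with factor k = -0.5:
[[1, -0.50], [0, 1]]
Result: (1, 2) → (0, 2)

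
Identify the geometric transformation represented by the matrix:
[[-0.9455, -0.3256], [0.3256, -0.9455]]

This matrix represents: rotation by 161° counterclockwise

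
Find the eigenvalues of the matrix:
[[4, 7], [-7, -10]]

Characteristic equation: det(A - λI) = 0
λ² - (trace)λ + (det) = 0
trace = 4 + -10 = -6, det = (4)(-10) - (7)(-7) = 9
λ² - (-6)λ + (9) = 0
λ = (-6 ± √((-6)² - 4·(9))) / 2 = (-6 ± √0) / 2
Solving: λ = -3, -3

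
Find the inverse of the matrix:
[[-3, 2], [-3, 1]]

For [[a,b],[c,d]], inverse = (1/det)·[[d,-b],[-c,a]]
det = (-3)(1) - (2)(-3) = -3 - -6 = 3
Inverse = (1/3)·[[1, -2], [3, -3]]
= [[1/3, -2/3], [1, -1]]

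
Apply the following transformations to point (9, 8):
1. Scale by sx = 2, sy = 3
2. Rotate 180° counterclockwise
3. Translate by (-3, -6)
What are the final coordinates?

Step 1: Scale → (18, 24)
Step 2: Rotate 180° → (-18, -24)
Step 3: Translate → (-21, -30)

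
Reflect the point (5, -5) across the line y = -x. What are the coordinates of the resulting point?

Reflection across line y = -x: (5, -5) → (5, -5)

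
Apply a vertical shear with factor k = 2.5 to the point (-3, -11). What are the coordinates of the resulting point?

Shear matrix for vertical shear with factor k = 2.5:
[[1, 0], [2.50, 1]]
Result: (-3, -11) → (-3, -18.5)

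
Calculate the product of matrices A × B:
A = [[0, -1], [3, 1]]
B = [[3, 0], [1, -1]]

Matrix multiplication:
C[0][0] = 0×3 + -1×1 = -1
C[0][1] = 0×0 + -1×-1 = 1
C[1][0] = 3×3 + 1×1 = 10
C[1][1] = 3×0 + 1×-1 = -1
Result: [[-1, 1], [10, -1]]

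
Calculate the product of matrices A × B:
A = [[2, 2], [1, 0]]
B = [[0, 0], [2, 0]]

Matrix multiplication:
C[0][0] = 2×0 + 2×2 = 4
C[0][1] = 2×0 + 2×0 = 0
C[1][0] = 1×0 + 0×2 = 0
C[1][1] = 1×0 + 0×0 = 0
Result: [[4, 0], [0, 0]]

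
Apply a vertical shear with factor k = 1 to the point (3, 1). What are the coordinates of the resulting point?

Shear matrix for vertical shear with factor k = 1:
[[1, 0], [1, 1]]
Result: (3, 1) → (3, 4)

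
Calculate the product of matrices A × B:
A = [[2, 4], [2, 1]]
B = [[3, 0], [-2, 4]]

Matrix multiplication:
C[0][0] = 2×3 + 4×-2 = -2
C[0][1] = 2×0 + 4×4 = 16
C[1][0] = 2×3 + 1×-2 = 4
C[1][1] = 2×0 + 1×4 = 4
Result: [[-2, 16], [4, 4]]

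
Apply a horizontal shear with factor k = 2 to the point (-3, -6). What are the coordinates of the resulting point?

Shear matrix for horizontal shear with factor k = 2:
[[1, 2], [0, 1]]
Result: (-3, -6) → (-15, -6)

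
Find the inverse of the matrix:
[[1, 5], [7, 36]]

For [[a,b],[c,d]], inverse = (1/det)·[[d,-b],[-c,a]]
det = (1)(36) - (5)(7) = 36 - 35 = 1
Inverse = [[36, -5], [-7, 1]]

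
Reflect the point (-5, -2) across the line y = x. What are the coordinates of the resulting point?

Reflection across line y = x: (-5, -2) → (-2, -5)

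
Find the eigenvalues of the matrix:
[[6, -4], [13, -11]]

Characteristic equation: det(A - λI) = 0
λ² - (trace)λ + (det) = 0
trace = 6 + -11 = -5, det = (6)(-11) - (-4)(13) = -14
λ² - (-5)λ + (-14) = 0
λ = (-5 ± √((-5)² - 4·(-14))) / 2 = (-5 ± √81) / 2
Solving: λ = -7, 2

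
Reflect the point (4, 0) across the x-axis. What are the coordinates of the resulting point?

Reflection across x-axis: (4, 0) → (4, 0)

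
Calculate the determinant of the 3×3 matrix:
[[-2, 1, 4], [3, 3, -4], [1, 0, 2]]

Expansion along first row:
det = -2·det([[3,-4],[0,2]]) - 1·det([[3,-4],[1,2]]) + 4·det([[3,3],[1,0]])
    = -2·(3·2 - -4·0) - 1·(3·2 - -4·1) + 4·(3·0 - 3·1)
    = -2·6 - 1·10 + 4·-3
    = -12 + -10 + -12 = -34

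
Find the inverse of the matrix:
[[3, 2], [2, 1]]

For [[a,b],[c,d]], inverse = (1/det)·[[d,-b],[-c,a]]
det = (3)(1) - (2)(2) = 3 - 4 = -1
Inverse = (1/-1)·[[1, -2], [-2, 3]]
= [[-1, 2], [2, -3]]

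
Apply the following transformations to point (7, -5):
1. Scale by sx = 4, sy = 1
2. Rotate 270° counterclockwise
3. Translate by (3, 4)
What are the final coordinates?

Step 1: Scale → (28, -5)
Step 2: Rotate 270° → (-5, -28)
Step 3: Translate → (-2, -24)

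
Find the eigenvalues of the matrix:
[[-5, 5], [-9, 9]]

Characteristic equation: det(A - λI) = 0
λ² - (trace)λ + (det) = 0
trace = -5 + 9 = 4, det = (-5)(9) - (5)(-9) = 0
λ² - (4)λ + (0) = 0
λ = (4 ± √((4)² - 4·(0))) / 2 = (4 ± √16) / 2
Solving: λ = 0, 4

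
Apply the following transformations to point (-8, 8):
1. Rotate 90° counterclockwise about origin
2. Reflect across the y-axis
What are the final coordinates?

Step 1: Rotate 90° → (-8, -8)
Step 2: Reflect across y-axis → (8, -8)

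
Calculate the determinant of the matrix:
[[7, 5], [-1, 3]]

For a 2×2 matrix [[a, b], [c, d]], det = ad - bc
det = (7)(3) - (5)(-1) = 21 - -5 = 26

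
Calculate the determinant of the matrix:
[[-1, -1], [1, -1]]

For a 2×2 matrix [[a, b], [c, d]], det = ad - bc
det = (-1)(-1) - (-1)(1) = 1 - -1 = 2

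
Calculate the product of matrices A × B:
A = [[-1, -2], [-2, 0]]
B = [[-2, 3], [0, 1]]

Matrix multiplication:
C[0][0] = -1×-2 + -2×0 = 2
C[0][1] = -1×3 + -2×1 = -5
C[1][0] = -2×-2 + 0×0 = 4
C[1][1] = -2×3 + 0×1 = -6
Result: [[2, -5], [4, -6]]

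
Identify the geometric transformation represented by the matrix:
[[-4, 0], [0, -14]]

This matrix represents: non-uniform scaling by sx = -4, sy = -14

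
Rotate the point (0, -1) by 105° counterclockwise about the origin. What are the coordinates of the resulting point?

Rotation matrix for 105°: [[cos 105°, -sin 105°], [sin 105°, cos 105°]] ≈ [[-0.258819, -0.965926], [0.965926, -0.258819]]
[[-0.258819, -0.965926], [0.965926, -0.258819]] × [0, -1]ᵀ ≈ [0.9659, 0.2588]ᵀ
Result: (0.9659, 0.2588)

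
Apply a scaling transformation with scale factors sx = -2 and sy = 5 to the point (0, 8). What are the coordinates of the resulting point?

Scaling matrix:
[[-2, 0], [0, 5]]
Result: (0 × -2, 8 × 5) = (0, 40)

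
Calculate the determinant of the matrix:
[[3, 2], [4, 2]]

For a 2×2 matrix [[a, b], [c, d]], det = ad - bc
det = (3)(2) - (2)(4) = 6 - 8 = -2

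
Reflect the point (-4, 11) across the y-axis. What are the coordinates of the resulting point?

Reflection across y-axis: (-4, 11) → (4, 11)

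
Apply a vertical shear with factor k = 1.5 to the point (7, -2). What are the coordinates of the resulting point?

Shear matrix for vertical shear with factor k = 1.5:
[[1, 0], [1.50, 1]]
Result: (7, -2) → (7, 8.5)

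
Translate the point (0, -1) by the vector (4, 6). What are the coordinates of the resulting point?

Translation by (4, 6) (homogeneous matrix [[1, 0, 4], [0, 1, 6], [0, 0, 1]]):
x' = 0 + 4 = 4
y' = -1 + 6 = 5
Result: (4, 5)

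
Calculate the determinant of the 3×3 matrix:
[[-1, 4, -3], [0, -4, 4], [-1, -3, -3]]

Expansion along first row:
det = -1·det([[-4,4],[-3,-3]]) - 4·det([[0,4],[-1,-3]]) + -3·det([[0,-4],[-1,-3]])
    = -1·(-4·-3 - 4·-3) - 4·(0·-3 - 4·-1) + -3·(0·-3 - -4·-1)
    = -1·24 - 4·4 + -3·-4
    = -24 + -16 + 12 = -28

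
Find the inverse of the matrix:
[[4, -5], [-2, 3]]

For [[a,b],[c,d]], inverse = (1/det)·[[d,-b],[-c,a]]
det = (4)(3) - (-5)(-2) = 12 - 10 = 2
Inverse = (1/2)·[[3, 5], [2, 4]]
= [[3/2, 5/2], [1, 2]]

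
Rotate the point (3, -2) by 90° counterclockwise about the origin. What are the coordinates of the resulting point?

Rotation matrix for 90°: [[cos 90°, -sin 90°], [sin 90°, cos 90°]] = [[0, -1], [1, 0]]
[[0, -1], [1, 0]] × [3, -2]ᵀ = [2, 3]ᵀ
Result: (2, 3)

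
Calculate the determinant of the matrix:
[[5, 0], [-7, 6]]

For a 2×2 matrix [[a, b], [c, d]], det = ad - bc
det = (5)(6) - (0)(-7) = 30 - 0 = 30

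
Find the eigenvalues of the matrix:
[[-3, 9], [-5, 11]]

Characteristic equation: det(A - λI) = 0
λ² - (trace)λ + (det) = 0
trace = -3 + 11 = 8, det = (-3)(11) - (9)(-5) = 12
λ² - (8)λ + (12) = 0
λ = (8 ± √((8)² - 4·(12))) / 2 = (8 ± √16) / 2
Solving: λ = 2, 6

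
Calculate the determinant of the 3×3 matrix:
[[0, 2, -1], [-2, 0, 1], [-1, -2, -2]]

Expansion along first row:
det = 0·det([[0,1],[-2,-2]]) - 2·det([[-2,1],[-1,-2]]) + -1·det([[-2,0],[-1,-2]])
    = 0·(0·-2 - 1·-2) - 2·(-2·-2 - 1·-1) + -1·(-2·-2 - 0·-1)
    = 0·2 - 2·5 + -1·4
    = 0 + -10 + -4 = -14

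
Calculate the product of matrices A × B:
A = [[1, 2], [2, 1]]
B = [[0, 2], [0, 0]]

Matrix multiplication:
C[0][0] = 1×0 + 2×0 = 0
C[0][1] = 1×2 + 2×0 = 2
C[1][0] = 2×0 + 1×0 = 0
C[1][1] = 2×2 + 1×0 = 4
Result: [[0, 2], [0, 4]]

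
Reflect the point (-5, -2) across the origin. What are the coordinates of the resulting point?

Reflection across origin: (-5, -2) → (5, 2)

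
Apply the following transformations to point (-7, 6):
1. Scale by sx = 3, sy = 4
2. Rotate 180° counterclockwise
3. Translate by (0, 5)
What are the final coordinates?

Step 1: Scale → (-21, 24)
Step 2: Rotate 180° → (21, -24)
Step 3: Translate → (21, -19)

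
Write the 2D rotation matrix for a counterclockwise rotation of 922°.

Rotation matrix formula: [[cos θ, -sin θ], [sin θ, cos θ]]
For θ = 922°:
cos(922°) = -0.9272
sin(922°) = -0.3746
Result: [[-0.9272, 0.3746], [-0.3746, -0.9272]]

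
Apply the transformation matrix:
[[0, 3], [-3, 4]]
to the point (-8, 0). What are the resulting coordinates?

Matrix multiplication:
[[0, 3], [-3, 4]] × [-8, 0]ᵀ
= [(0)(-8) + (3)(0), (-3)(-8) + (4)(0)]ᵀ
= [0, 24]ᵀ
Result: (0, 24)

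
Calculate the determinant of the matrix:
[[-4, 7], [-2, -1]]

For a 2×2 matrix [[a, b], [c, d]], det = ad - bc
det = (-4)(-1) - (7)(-2) = 4 - -14 = 18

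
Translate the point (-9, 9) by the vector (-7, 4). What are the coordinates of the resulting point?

Translation by (-7, 4) (homogeneous matrix [[1, 0, -7], [0, 1, 4], [0, 0, 1]]):
x' = -9 + -7 = -16
y' = 9 + 4 = 13
Result: (-16, 13)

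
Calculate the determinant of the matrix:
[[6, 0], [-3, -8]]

For a 2×2 matrix [[a, b], [c, d]], det = ad - bc
det = (6)(-8) - (0)(-3) = -48 - 0 = -48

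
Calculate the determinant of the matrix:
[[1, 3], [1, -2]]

For a 2×2 matrix [[a, b], [c, d]], det = ad - bc
det = (1)(-2) - (3)(1) = -2 - 3 = -5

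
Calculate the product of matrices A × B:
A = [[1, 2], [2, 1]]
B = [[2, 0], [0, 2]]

Matrix multiplication:
C[0][0] = 1×2 + 2×0 = 2
C[0][1] = 1×0 + 2×2 = 4
C[1][0] = 2×2 + 1×0 = 4
C[1][1] = 2×0 + 1×2 = 2
Result: [[2, 4], [4, 2]]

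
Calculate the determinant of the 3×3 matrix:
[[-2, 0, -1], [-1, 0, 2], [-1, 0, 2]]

Expansion along first row:
det = -2·det([[0,2],[0,2]]) - 0·det([[-1,2],[-1,2]]) + -1·det([[-1,0],[-1,0]])
    = -2·(0·2 - 2·0) - 0·(-1·2 - 2·-1) + -1·(-1·0 - 0·-1)
    = -2·0 - 0·0 + -1·0
    = 0 + 0 + 0 = 0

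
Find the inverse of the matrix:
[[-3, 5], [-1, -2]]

For [[a,b],[c,d]], inverse = (1/det)·[[d,-b],[-c,a]]
det = (-3)(-2) - (5)(-1) = 6 - -5 = 11
Inverse = (1/11)·[[-2, -5], [1, -3]]
= [[-2/11, -5/11], [1/11, -3/11]]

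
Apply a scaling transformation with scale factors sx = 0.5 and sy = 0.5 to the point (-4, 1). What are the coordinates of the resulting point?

Scaling matrix:
[[0.50, 0], [0, 0.50]]
Result: (-4 × 0.5, 1 × 0.5) = (-2, 0.5)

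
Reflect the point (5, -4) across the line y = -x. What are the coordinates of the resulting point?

Reflection across line y = -x: (5, -4) → (4, -5)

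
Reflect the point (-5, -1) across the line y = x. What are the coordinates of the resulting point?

Reflection across line y = x: (-5, -1) → (-1, -5)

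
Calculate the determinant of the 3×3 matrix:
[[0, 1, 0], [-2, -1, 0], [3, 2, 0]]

Expansion along first row:
det = 0·det([[-1,0],[2,0]]) - 1·det([[-2,0],[3,0]]) + 0·det([[-2,-1],[3,2]])
    = 0·(-1·0 - 0·2) - 1·(-2·0 - 0·3) + 0·(-2·2 - -1·3)
    = 0·0 - 1·0 + 0·-1
    = 0 + 0 + 0 = 0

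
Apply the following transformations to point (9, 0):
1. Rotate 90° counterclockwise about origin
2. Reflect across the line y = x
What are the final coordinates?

Step 1: Rotate 90° → (0, 9)
Step 2: Reflect across line y = x → (9, 0)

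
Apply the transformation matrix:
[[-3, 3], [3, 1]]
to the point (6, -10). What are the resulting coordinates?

Matrix multiplication:
[[-3, 3], [3, 1]] × [6, -10]ᵀ
= [(-3)(6) + (3)(-10), (3)(6) + (1)(-10)]ᵀ
= [-48, 8]ᵀ
Result: (-48, 8)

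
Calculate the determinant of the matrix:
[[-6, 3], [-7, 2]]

For a 2×2 matrix [[a, b], [c, d]], det = ad - bc
det = (-6)(2) - (3)(-7) = -12 - -21 = 9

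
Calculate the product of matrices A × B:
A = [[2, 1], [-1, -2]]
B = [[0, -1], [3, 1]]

Matrix multiplication:
C[0][0] = 2×0 + 1×3 = 3
C[0][1] = 2×-1 + 1×1 = -1
C[1][0] = -1×0 + -2×3 = -6
C[1][1] = -1×-1 + -2×1 = -1
Result: [[3, -1], [-6, -1]]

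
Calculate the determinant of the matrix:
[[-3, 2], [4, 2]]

For a 2×2 matrix [[a, b], [c, d]], det = ad - bc
det = (-3)(2) - (2)(4) = -6 - 8 = -14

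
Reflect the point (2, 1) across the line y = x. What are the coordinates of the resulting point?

Reflection across line y = x: (2, 1) → (1, 2)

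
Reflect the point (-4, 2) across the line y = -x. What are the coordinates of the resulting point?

Reflection across line y = -x: (-4, 2) → (-2, 4)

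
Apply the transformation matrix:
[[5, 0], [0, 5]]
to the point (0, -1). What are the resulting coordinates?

Matrix multiplication:
[[5, 0], [0, 5]] × [0, -1]ᵀ
= [(5)(0) + (0)(-1), (0)(0) + (5)(-1)]ᵀ
= [0, -5]ᵀ
Result: (0, -5)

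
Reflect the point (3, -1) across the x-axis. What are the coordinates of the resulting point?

Reflection across x-axis: (3, -1) → (3, 1)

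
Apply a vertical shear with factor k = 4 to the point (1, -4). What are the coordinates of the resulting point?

Shear matrix for vertical shear with factor k = 4:
[[1, 0], [4, 1]]
Result: (1, -4) → (1, 0)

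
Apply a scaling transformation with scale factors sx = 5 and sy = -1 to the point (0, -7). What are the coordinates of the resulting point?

Scaling matrix:
[[5, 0], [0, -1]]
Result: (0 × 5, -7 × -1) = (0, 7)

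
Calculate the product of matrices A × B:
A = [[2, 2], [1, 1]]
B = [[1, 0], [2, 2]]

Matrix multiplication:
C[0][0] = 2×1 + 2×2 = 6
C[0][1] = 2×0 + 2×2 = 4
C[1][0] = 1×1 + 1×2 = 3
C[1][1] = 1×0 + 1×2 = 2
Result: [[6, 4], [3, 2]]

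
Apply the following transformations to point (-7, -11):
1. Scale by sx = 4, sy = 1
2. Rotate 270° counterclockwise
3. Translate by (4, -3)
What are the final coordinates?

Step 1: Scale → (-28, -11)
Step 2: Rotate 270° → (-11, 28)
Step 3: Translate → (-7, 25)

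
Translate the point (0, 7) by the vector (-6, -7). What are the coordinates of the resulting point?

Translation by (-6, -7) (homogeneous matrix [[1, 0, -6], [0, 1, -7], [0, 0, 1]]):
x' = 0 + -6 = -6
y' = 7 + -7 = 0
Result: (-6, 0)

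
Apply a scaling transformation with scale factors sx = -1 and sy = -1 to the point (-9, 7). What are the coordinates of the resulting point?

Scaling matrix:
[[-1, 0], [0, -1]]
Result: (-9 × -1, 7 × -1) = (9, -7)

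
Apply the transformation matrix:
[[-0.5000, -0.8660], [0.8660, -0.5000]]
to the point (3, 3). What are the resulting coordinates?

Matrix multiplication:
[[-0.5000, -0.8660], [0.8660, -0.5000]] × [3, 3]ᵀ
= [(-0.5000)(3) + (-0.8660)(3), (0.8660)(3) + (-0.5000)(3)]ᵀ
= [-4.0980, 1.0980]ᵀ
Result: (-4.0980, 1.0980)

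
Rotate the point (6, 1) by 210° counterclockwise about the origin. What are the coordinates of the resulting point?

Rotation matrix for 210°: [[cos 210°, -sin 210°], [sin 210°, cos 210°]] ≈ [[-0.866025, 0.500000], [-0.500000, -0.866025]]
[[-0.866025, 0.500000], [-0.500000, -0.866025]] × [6, 1]ᵀ ≈ [-4.6962, -3.8660]ᵀ
Result: (-4.6962, -3.8660)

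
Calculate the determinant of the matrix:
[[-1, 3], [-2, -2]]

For a 2×2 matrix [[a, b], [c, d]], det = ad - bc
det = (-1)(-2) - (3)(-2) = 2 - -6 = 8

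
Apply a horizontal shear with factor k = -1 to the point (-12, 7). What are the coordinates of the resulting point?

Shear matrix for horizontal shear with factor k = -1:
[[1, -1], [0, 1]]
Result: (-12, 7) → (-19, 7)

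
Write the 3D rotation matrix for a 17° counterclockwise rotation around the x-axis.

Rotation matrix for counterclockwise 17° around x-axis:
cos(17°) = 0.9563, sin(17°) = 0.2924
Result: [[1, 0, 0], [0, 0.9563, -0.2924], [0, 0.2924, 0.9563]]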